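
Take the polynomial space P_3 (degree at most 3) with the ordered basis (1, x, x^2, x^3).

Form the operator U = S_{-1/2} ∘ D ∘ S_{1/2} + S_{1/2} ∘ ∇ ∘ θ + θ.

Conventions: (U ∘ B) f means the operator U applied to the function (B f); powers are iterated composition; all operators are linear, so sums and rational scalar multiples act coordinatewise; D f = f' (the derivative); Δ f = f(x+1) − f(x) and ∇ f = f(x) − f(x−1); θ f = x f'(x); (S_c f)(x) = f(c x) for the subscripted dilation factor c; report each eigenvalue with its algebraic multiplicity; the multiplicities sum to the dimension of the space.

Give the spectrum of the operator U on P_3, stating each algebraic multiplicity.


λ = 0 (multiplicity 1), λ = 1 (multiplicity 1), λ = 2 (multiplicity 1), λ = 3 (multiplicity 1)

image of 1: 0
image of x: x + 3/2
image of x^2: 2x^2 + (7/4)x - 2
image of x^3: 3x^3 + (75/32)x^2 - (9/2)x + 3
the matrix is upper triangular; its diagonal is (0, 1, 2, 3)
for a triangular matrix the eigenvalues are the diagonal entries, with algebraic multiplicity their repetition count


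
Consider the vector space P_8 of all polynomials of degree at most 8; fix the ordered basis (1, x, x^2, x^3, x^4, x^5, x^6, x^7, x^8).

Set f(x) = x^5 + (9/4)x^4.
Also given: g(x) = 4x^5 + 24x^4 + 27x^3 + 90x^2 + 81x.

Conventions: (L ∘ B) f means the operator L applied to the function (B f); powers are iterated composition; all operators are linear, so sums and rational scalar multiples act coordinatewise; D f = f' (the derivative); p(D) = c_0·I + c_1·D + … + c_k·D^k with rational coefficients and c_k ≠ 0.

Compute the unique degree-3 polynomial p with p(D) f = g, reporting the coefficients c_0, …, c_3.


p(D) = 4·I + 3·D + (3/2)·D^3, i.e. c_0 = 4, c_1 = 3, c_2 = 0, c_3 = 3/2

D^0 f = x^5 + (9/4)x^4
D^1 f = 5x^4 + 9x^3
D^2 f = 20x^3 + 27x^2
D^3 f = 60x^2 + 54x
matching coefficients of g against c_0 f + c_1 Df + … from the top degree down determines the c_i
solution: c_0 = 4, c_1 = 3, c_2 = 0, c_3 = 3/2


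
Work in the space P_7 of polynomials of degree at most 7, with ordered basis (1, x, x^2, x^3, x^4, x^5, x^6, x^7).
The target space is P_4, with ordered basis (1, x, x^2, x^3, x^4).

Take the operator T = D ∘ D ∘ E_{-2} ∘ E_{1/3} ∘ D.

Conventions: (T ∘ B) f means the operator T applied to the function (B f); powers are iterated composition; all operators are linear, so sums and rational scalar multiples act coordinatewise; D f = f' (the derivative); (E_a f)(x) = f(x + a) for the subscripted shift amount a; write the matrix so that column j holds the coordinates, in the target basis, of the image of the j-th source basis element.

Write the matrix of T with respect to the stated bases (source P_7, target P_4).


the matrix is [[0, 0, 0, 6, -40, 500/3, -5000/9, 43750/27]; [0, 0, 0, 0, 24, -200, 1000, -35000/9]; [0, 0, 0, 0, 0, 60, -600, 3500]; [0, 0, 0, 0, 0, 0, 120, -1400]; [0, 0, 0, 0, 0, 0, 0, 210]] (rows listed top to bottom)

image of 1: 0
image of x: 0
image of x^2: 0
image of x^3: 6
image of x^4: 24x - 40
image of x^5: 60x^2 - 200x + 500/3
image of x^6: 120x^3 - 600x^2 + 1000x - 5000/9
image of x^7: 210x^4 - 1400x^3 + 3500x^2 - (35000/9)x + 43750/27
each image's coordinates form column j of the matrix


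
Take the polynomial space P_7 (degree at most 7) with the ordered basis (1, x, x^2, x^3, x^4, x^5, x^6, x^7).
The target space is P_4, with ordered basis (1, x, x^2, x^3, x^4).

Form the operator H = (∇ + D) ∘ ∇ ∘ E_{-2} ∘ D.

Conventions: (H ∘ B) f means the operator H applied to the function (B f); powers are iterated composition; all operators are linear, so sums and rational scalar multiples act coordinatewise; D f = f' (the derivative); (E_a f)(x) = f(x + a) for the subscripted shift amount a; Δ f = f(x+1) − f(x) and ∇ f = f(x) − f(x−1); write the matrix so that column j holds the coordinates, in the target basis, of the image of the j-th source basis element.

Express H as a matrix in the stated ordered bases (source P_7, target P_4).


image of 1: 0
image of x: 0
image of x^2: 0
image of x^3: 12
image of x^4: 48x - 132
image of x^5: 120x^2 - 660x + 930
image of x^6: 240x^3 - 1980x^2 + 5580x - 5370
image of x^7: 420x^4 - 4620x^3 + 19530x^2 - 37590x + 27776
each image's coordinates form column j of the matrix

the matrix is [[0, 0, 0, 12, -132, 930, -5370, 27776]; [0, 0, 0, 0, 48, -660, 5580, -37590]; [0, 0, 0, 0, 0, 120, -1980, 19530]; [0, 0, 0, 0, 0, 0, 240, -4620]; [0, 0, 0, 0, 0, 0, 0, 420]] (rows listed top to bottom)


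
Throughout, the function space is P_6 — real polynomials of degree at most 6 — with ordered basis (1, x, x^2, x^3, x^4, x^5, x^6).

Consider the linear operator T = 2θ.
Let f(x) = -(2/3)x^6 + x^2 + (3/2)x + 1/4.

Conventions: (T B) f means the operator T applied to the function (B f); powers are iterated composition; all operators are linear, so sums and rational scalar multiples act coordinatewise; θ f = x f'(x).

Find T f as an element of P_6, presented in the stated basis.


θ f = -4x^6 + 2x^2 + (3/2)x
(2θ) f = -8x^6 + 4x^2 + 3x

g(x) = -8x^6 + 4x^2 + 3x


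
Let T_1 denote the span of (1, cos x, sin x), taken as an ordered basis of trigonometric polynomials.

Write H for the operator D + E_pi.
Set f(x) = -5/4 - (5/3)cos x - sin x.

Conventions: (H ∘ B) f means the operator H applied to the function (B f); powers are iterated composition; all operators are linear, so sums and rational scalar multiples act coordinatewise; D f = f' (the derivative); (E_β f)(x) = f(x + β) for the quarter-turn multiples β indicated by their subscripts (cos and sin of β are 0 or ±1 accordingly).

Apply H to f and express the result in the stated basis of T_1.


the image equals g(x) = -5/4 + (2/3)cos x + (8/3)sin x

D f = -cos x + (5/3)sin x
E_pi f = -5/4 + (5/3)cos x + sin x
(D + E_pi) f = -5/4 + (2/3)cos x + (8/3)sin x


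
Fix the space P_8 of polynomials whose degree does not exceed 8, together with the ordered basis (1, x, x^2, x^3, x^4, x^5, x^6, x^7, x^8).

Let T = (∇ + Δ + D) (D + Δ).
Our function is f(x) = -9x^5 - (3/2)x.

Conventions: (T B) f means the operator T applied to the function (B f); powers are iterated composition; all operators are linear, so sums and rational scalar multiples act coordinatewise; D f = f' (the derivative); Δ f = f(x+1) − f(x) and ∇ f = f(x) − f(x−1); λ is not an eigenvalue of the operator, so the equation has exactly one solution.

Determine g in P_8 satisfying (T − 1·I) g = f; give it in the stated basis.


the image equals g(x) = 9x^5 + 1080x^3 + 810x^2 + (80283/2)x + 19755

write g with unknown coordinates in the stated basis and equate coefficients in (T − 1·I) g = f
solving from the highest basis element down gives g = 9x^5 + 1080x^3 + 810x^2 + (80283/2)x + 19755
check: T g = 1080x^3 + 810x^2 + 40140x + 19755
so T g − 1·g = -9x^5 - (3/2)x = f ✓


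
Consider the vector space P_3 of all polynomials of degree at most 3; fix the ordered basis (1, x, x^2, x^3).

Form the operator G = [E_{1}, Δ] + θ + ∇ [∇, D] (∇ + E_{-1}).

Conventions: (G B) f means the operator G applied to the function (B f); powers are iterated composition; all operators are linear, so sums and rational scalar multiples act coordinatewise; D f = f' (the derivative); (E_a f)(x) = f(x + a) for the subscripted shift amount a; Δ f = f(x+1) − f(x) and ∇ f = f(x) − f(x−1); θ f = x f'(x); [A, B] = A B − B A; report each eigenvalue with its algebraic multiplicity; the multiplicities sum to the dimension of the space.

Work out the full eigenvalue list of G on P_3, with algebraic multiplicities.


λ = 0 (multiplicity 1), λ = 1 (multiplicity 1), λ = 2 (multiplicity 1), λ = 3 (multiplicity 1)

image of 1: 0
image of x: x
image of x^2: 2x^2
image of x^3: 3x^3
the matrix is upper triangular; its diagonal is (0, 1, 2, 3)
for a triangular matrix the eigenvalues are the diagonal entries, with algebraic multiplicity their repetition count


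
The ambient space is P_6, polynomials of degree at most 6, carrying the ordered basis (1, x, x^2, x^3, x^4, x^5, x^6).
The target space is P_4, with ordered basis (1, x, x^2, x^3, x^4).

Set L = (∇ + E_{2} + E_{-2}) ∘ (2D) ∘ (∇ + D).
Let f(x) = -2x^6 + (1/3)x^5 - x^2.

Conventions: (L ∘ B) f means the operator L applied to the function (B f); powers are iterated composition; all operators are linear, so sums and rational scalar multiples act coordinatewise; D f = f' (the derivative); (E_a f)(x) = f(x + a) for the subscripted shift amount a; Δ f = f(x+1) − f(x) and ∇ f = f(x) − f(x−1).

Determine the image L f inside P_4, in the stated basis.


∇ f = -12x^5 + (95/3)x^4 - (130/3)x^3 + (100/3)x^2 - (47/3)x + 10/3
D f = -12x^5 + (5/3)x^4 - 2x
(∇ + D) f = -24x^5 + (100/3)x^4 - (130/3)x^3 + (100/3)x^2 - (53/3)x + 10/3
D (∇ + D) f = -120x^4 + (400/3)x^3 - 130x^2 + (200/3)x - 53/3
(2D) (∇ + D) f = -240x^4 + (800/3)x^3 - 260x^2 + (400/3)x - 106/3
∇ (2D) (∇ + D) f = -960x^3 + 2240x^2 - 2280x + 900
E_{2} (2D) (∇ + D) f = -240x^4 - (4960/3)x^3 - 4420x^2 - (16160/3)x - 7546/3
E_{-2} (2D) (∇ + D) f = -240x^4 + (6560/3)x^3 - 7620x^2 + (36160/3)x - 21946/3
(∇ + E_{2} + E_{-2}) (2D) (∇ + D) f = -480x^4 - (1280/3)x^3 - 9800x^2 + (13160/3)x - 26792/3

the result is g(x) = -480x^4 - (1280/3)x^3 - 9800x^2 + (13160/3)x - 26792/3


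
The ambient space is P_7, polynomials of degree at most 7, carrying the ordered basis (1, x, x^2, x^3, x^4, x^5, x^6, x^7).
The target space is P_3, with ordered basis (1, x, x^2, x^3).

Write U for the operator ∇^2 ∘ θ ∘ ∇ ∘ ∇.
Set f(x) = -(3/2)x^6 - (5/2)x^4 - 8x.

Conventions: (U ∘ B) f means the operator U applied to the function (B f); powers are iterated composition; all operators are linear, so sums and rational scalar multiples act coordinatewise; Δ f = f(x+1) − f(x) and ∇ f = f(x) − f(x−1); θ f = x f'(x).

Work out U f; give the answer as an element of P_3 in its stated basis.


∇ f = -9x^5 + (45/2)x^4 - 40x^3 + (75/2)x^2 - 19x - 4
∇ ∇ f = -45x^4 + 180x^3 - 345x^2 + 330x - 128
θ (∇ ∘ ∇) f = -180x^4 + 540x^3 - 690x^2 + 330x
∇ θ (∇ ∘ ∇) f = -720x^3 + 2700x^2 - 3720x + 1740
∇ ∇ θ (∇ ∘ ∇) f = -2160x^2 + 7560x - 7140

the image equals g(x) = -2160x^2 + 7560x - 7140


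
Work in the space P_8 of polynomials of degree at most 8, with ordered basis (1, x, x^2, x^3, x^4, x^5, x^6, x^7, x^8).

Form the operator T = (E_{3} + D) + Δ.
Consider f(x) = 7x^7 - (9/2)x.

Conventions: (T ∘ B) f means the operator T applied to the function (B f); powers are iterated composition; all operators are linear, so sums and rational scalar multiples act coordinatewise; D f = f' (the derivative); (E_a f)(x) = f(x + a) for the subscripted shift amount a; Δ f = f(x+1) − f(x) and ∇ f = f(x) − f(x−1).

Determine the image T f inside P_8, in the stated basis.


E_{3} f = 7x^7 + 147x^6 + 1323x^5 + 6615x^4 + 19845x^3 + 35721x^2 + (71433/2)x + 30591/2
D f = 49x^6 - 9/2
(E_{3} + D) f = 7x^7 + 196x^6 + 1323x^5 + 6615x^4 + 19845x^3 + 35721x^2 + (71433/2)x + 15291
Δ f = 49x^6 + 147x^5 + 245x^4 + 245x^3 + 147x^2 + 49x + 5/2
((E_{3} + D) + Δ) f = 7x^7 + 245x^6 + 1470x^5 + 6860x^4 + 20090x^3 + 35868x^2 + (71531/2)x + 30587/2

the image equals g(x) = 7x^7 + 245x^6 + 1470x^5 + 6860x^4 + 20090x^3 + 35868x^2 + (71531/2)x + 30587/2


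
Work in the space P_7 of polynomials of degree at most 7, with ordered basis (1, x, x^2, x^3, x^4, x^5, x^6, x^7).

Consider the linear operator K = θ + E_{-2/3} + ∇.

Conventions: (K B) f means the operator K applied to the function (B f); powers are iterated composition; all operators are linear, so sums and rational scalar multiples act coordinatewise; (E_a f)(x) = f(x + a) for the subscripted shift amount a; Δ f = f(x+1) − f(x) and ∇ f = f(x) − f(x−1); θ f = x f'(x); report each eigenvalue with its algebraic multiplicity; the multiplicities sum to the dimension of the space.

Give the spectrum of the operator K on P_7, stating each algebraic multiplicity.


image of 1: 1
image of x: 2x + 1/3
image of x^2: 3x^2 + (2/3)x - 5/9
image of x^3: 4x^3 + x^2 - (5/3)x + 19/27
image of x^4: 5x^4 + (4/3)x^3 - (10/3)x^2 + (76/27)x - 65/81
image of x^5: 6x^5 + (5/3)x^4 - (50/9)x^3 + (190/27)x^2 - (325/81)x + 211/243
image of x^6: 7x^6 + 2x^5 - (25/3)x^4 + (380/27)x^3 - (325/27)x^2 + (422/81)x - 665/729
image of x^7: 8x^7 + (7/3)x^6 - (35/3)x^5 + (665/27)x^4 - (2275/81)x^3 + (1477/81)x^2 - (4655/729)x + 2059/2187
the matrix is upper triangular; its diagonal is (1, 2, 3, 4, 5, 6, 7, 8)
for a triangular matrix the eigenvalues are the diagonal entries, with algebraic multiplicity their repetition count

λ = 1 (multiplicity 1), λ = 2 (multiplicity 1), λ = 3 (multiplicity 1), λ = 4 (multiplicity 1), λ = 5 (multiplicity 1), λ = 6 (multiplicity 1), λ = 7 (multiplicity 1), λ = 8 (multiplicity 1)


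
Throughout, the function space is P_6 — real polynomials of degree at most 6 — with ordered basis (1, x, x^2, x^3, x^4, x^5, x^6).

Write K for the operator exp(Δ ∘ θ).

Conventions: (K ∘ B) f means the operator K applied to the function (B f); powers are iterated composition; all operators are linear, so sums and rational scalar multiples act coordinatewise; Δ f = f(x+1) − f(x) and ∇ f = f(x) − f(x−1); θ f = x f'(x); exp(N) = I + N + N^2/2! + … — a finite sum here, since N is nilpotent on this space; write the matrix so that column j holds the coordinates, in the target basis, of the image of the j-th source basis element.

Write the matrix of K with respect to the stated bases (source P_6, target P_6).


the matrix is [[1, 1, 4, 45/2, 172, 3325/2, 19431]; [0, 1, 4, 27, 232, 2450, 30726]; [0, 0, 1, 9, 96, 1175, 16470]; [0, 0, 0, 1, 16, 250, 4140]; [0, 0, 0, 0, 1, 25, 540]; [0, 0, 0, 0, 0, 1, 36]; [0, 0, 0, 0, 0, 0, 1]] (rows listed top to bottom)

image of 1: 1
image of x: x + 1
image of x^2: x^2 + 4x + 4
image of x^3: x^3 + 9x^2 + 27x + 45/2
image of x^4: x^4 + 16x^3 + 96x^2 + 232x + 172
image of x^5: x^5 + 25x^4 + 250x^3 + 1175x^2 + 2450x + 3325/2
image of x^6: x^6 + 36x^5 + 540x^4 + 4140x^3 + 16470x^2 + 30726x + 19431
each image's coordinates form column j of the matrix


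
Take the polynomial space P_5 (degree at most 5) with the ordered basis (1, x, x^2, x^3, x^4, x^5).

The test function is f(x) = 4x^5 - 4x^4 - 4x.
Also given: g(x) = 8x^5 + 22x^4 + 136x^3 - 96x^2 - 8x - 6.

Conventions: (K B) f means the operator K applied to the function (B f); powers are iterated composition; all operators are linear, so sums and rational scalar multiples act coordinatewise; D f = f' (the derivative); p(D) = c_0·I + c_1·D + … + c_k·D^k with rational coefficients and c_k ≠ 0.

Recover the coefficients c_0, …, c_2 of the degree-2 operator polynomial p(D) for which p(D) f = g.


D^0 f = 4x^5 - 4x^4 - 4x
D^1 f = 20x^4 - 16x^3 - 4
D^2 f = 80x^3 - 48x^2
matching coefficients of g against c_0 f + c_1 Df + … from the top degree down determines the c_i
solution: c_0 = 2, c_1 = 3/2, c_2 = 2

c_0 = 2, c_1 = 3/2, c_2 = 2


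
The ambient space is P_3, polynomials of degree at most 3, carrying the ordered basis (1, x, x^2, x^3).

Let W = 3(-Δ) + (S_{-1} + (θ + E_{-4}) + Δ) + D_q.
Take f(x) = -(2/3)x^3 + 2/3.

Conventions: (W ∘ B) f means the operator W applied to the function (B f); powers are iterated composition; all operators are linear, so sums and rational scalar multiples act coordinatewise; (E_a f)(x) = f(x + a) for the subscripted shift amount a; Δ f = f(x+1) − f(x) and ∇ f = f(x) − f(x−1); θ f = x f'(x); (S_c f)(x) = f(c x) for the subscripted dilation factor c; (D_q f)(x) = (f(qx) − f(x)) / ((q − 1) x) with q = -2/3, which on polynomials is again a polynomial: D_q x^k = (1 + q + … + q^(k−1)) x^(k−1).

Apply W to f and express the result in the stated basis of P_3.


Δ f = -2x^2 - 2x - 2/3
(-Δ) f = 2x^2 + 2x + 2/3
(3(-Δ)) f = 6x^2 + 6x + 2
S_{-1} f = (2/3)x^3 + 2/3
θ f = -2x^3
E_{-4} f = -(2/3)x^3 + 8x^2 - 32x + 130/3
(θ + E_{-4}) f = -(8/3)x^3 + 8x^2 - 32x + 130/3
Δ f = -2x^2 - 2x - 2/3
(S_{-1} + (θ + E_{-4}) + Δ) f = -2x^3 + 6x^2 - 34x + 130/3
D_q f = -(14/27)x^2
(3(-Δ) + (S_{-1} + (θ + E_{-4}) + Δ) + D_q) f = -2x^3 + (310/27)x^2 - 28x + 136/3

g(x) = -2x^3 + (310/27)x^2 - 28x + 136/3


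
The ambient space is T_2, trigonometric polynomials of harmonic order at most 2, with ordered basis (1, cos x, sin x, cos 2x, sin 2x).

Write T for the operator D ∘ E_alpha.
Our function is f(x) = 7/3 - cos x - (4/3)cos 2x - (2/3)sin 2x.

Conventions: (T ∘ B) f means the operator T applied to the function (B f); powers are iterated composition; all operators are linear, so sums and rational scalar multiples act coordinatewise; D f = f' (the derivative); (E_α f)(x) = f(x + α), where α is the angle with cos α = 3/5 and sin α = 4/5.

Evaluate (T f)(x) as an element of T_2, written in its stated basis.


the result is g(x) = (4/5)cos x + (3/5)sin x + (44/15)cos 2x + (8/15)sin 2x

E_alpha f = 7/3 - (3/5)cos x + (4/5)sin x - (4/15)cos 2x + (22/15)sin 2x
D E_alpha f = (4/5)cos x + (3/5)sin x + (44/15)cos 2x + (8/15)sin 2x


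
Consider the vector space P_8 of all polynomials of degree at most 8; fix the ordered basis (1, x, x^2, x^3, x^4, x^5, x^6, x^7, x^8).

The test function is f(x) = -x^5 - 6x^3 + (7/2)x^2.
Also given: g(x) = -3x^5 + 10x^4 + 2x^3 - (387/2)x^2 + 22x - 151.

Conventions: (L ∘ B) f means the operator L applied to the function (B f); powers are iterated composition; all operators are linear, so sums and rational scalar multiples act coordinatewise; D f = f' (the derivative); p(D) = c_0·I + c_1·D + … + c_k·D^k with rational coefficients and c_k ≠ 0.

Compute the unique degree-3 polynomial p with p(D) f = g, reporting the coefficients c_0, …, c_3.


D^0 f = -x^5 - 6x^3 + (7/2)x^2
D^1 f = -5x^4 - 18x^2 + 7x
D^2 f = -20x^3 - 36x + 7
D^3 f = -60x^2 - 36
matching coefficients of g against c_0 f + c_1 Df + … from the top degree down determines the c_i
solution: c_0 = 3, c_1 = -2, c_2 = -1, c_3 = 4

c_0 = 3, c_1 = -2, c_2 = -1, c_3 = 4


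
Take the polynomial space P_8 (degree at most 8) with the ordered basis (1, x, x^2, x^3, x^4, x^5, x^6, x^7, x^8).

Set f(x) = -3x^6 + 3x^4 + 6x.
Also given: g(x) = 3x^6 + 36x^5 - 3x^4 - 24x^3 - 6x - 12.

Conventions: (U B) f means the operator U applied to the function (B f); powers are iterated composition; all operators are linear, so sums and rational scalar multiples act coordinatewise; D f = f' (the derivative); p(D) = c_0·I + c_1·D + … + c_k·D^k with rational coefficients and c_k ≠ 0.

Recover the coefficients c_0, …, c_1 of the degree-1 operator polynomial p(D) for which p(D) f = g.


c_0 = -1, c_1 = -2

D^0 f = -3x^6 + 3x^4 + 6x
D^1 f = -18x^5 + 12x^3 + 6
matching coefficients of g against c_0 f + c_1 Df + … from the top degree down determines the c_i
solution: c_0 = -1, c_1 = -2


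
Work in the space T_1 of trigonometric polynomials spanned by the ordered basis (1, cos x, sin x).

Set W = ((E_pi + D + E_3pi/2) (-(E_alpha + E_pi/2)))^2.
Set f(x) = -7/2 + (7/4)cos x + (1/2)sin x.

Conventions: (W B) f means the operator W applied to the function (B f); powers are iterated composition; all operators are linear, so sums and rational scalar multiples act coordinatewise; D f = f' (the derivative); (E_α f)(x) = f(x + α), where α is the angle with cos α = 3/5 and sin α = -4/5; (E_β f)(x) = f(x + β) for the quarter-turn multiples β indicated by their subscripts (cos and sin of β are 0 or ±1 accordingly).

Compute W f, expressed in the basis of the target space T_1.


the result is g(x) = -56 + (17/25)cos x - (13/50)sin x

E_alpha f = -7/2 + (13/20)cos x + (17/10)sin x
E_pi/2 f = -7/2 + (1/2)cos x - (7/4)sin x
(E_alpha + E_pi/2) f = -7 + (23/20)cos x - (1/20)sin x
(-(E_alpha + E_pi/2)) f = 7 - (23/20)cos x + (1/20)sin x
E_pi (-(E_alpha + E_pi/2)) f = 7 + (23/20)cos x - (1/20)sin x
D (-(E_alpha + E_pi/2)) f = (1/20)cos x + (23/20)sin x
E_3pi/2 (-(E_alpha + E_pi/2)) f = 7 - (1/20)cos x - (23/20)sin x
(E_pi + D + E_3pi/2) (-(E_alpha + E_pi/2)) f = 14 + (23/20)cos x - (1/20)sin x
E_alpha ((E_pi + D + E_3pi/2) (-(E_alpha + E_pi/2))) f = 14 + (73/100)cos x + (89/100)sin x
E_pi/2 ((E_pi + D + E_3pi/2) (-(E_alpha + E_pi/2))) f = 14 - (1/20)cos x - (23/20)sin x
(E_alpha + E_pi/2) ((E_pi + D + E_3pi/2) (-(E_alpha + E_pi/2))) f = 28 + (17/25)cos x - (13/50)sin x
(-(E_alpha + E_pi/2)) ((E_pi + D + E_3pi/2) (-(E_alpha + E_pi/2))) f = -28 - (17/25)cos x + (13/50)sin x
E_pi (-(E_alpha + E_pi/2)) ((E_pi + D + E_3pi/2) (-(E_alpha + E_pi/2))) f = -28 + (17/25)cos x - (13/50)sin x
D (-(E_alpha + E_pi/2)) ((E_pi + D + E_3pi/2) (-(E_alpha + E_pi/2))) f = (13/50)cos x + (17/25)sin x
E_3pi/2 (-(E_alpha + E_pi/2)) ((E_pi + D + E_3pi/2) (-(E_alpha + E_pi/2))) f = -28 - (13/50)cos x - (17/25)sin x
(E_pi + D + E_3pi/2) (-(E_alpha + E_pi/2)) ((E_pi + D + E_3pi/2) (-(E_alpha + E_pi/2))) f = -56 + (17/25)cos x - (13/50)sin x


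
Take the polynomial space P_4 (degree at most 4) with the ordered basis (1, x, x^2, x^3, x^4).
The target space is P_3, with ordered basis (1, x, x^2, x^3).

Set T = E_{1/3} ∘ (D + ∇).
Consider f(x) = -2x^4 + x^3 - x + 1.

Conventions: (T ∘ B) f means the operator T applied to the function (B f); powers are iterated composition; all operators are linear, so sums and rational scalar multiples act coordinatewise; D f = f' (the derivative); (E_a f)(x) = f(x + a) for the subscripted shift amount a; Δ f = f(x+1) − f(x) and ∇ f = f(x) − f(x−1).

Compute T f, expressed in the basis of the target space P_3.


D f = -8x^3 + 3x^2 - 1
∇ f = -8x^3 + 15x^2 - 11x + 2
(D + ∇) f = -16x^3 + 18x^2 - 11x + 1
E_{1/3} (D + ∇) f = -16x^3 + 2x^2 - (13/3)x - 34/27

g(x) = -16x^3 + 2x^2 - (13/3)x - 34/27


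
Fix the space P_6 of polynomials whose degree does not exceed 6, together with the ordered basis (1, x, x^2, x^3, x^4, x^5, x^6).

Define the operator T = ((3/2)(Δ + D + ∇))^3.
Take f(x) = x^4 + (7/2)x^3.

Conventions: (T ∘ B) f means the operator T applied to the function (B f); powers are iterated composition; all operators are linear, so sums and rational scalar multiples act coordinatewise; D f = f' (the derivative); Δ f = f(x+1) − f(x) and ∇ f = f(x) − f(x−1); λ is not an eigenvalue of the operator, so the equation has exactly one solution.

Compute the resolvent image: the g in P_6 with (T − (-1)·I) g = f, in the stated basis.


write g with unknown coordinates in the stated basis and equate coefficients in (T − (-1)·I) g = f
solving from the highest basis element down gives g = x^4 + (7/2)x^3 - 2187x - 15309/8
check: T g = 2187x + 15309/8
so T g − (-1)·g = x^4 + (7/2)x^3 = f ✓

g(x) = x^4 + (7/2)x^3 - 2187x - 15309/8


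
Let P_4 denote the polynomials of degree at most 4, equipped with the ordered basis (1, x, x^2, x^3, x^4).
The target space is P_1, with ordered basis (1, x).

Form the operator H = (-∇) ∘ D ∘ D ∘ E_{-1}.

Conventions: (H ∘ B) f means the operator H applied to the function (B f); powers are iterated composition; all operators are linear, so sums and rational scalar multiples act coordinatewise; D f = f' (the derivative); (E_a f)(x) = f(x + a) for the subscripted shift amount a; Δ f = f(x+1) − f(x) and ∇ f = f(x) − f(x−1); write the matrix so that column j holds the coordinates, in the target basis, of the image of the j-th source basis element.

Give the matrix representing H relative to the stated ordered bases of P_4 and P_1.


image of 1: 0
image of x: 0
image of x^2: 0
image of x^3: -6
image of x^4: -24x + 36
each image's coordinates form column j of the matrix

the matrix is [[0, 0, 0, -6, 36]; [0, 0, 0, 0, -24]] (rows listed top to bottom)


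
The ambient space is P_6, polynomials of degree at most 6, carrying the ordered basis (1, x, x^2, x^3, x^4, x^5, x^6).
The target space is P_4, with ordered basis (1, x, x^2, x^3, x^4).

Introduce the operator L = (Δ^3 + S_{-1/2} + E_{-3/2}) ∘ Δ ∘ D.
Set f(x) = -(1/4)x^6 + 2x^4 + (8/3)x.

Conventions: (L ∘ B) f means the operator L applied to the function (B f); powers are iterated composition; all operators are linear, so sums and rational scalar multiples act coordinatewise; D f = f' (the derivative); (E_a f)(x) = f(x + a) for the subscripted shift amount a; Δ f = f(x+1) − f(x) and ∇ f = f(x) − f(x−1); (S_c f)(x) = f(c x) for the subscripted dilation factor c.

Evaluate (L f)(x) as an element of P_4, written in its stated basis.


D f = -(3/2)x^5 + 8x^3 + 8/3
Δ D f = -(15/2)x^4 - 15x^3 + 9x^2 + (33/2)x + 13/2
Δ Δ D f = -30x^3 - 90x^2 - 57x + 3
Δ Δ Δ D f = -90x^2 - 270x - 177
Δ Δ Δ Δ D f = -180x - 360
S_{-1/2} Δ D f = -(15/32)x^4 + (15/8)x^3 + (9/4)x^2 - (33/4)x + 13/2
E_{-3/2} Δ D f = -(15/2)x^4 + 30x^3 - (99/4)x^2 - (21/2)x + 469/32
(Δ^3 + S_{-1/2} + E_{-3/2}) Δ D f = -(255/32)x^4 + (255/8)x^3 - (45/2)x^2 - (795/4)x - 10843/32

the image equals g(x) = -(255/32)x^4 + (255/8)x^3 - (45/2)x^2 - (795/4)x - 10843/32


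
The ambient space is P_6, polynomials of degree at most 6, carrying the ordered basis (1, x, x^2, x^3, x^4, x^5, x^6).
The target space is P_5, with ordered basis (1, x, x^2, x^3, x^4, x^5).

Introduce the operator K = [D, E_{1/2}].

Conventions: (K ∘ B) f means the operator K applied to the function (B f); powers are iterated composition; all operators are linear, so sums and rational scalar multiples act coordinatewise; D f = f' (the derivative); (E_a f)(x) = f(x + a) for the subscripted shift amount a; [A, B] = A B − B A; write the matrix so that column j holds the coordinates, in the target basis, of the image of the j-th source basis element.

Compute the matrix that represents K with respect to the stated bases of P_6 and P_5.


image of 1: 0
image of x: 0
image of x^2: 0
image of x^3: 0
image of x^4: 0
image of x^5: 0
image of x^6: 0
each image's coordinates form column j of the matrix

the matrix is [[0, 0, 0, 0, 0, 0, 0]; [0, 0, 0, 0, 0, 0, 0]; [0, 0, 0, 0, 0, 0, 0]; [0, 0, 0, 0, 0, 0, 0]; [0, 0, 0, 0, 0, 0, 0]; [0, 0, 0, 0, 0, 0, 0]] (rows listed top to bottom)


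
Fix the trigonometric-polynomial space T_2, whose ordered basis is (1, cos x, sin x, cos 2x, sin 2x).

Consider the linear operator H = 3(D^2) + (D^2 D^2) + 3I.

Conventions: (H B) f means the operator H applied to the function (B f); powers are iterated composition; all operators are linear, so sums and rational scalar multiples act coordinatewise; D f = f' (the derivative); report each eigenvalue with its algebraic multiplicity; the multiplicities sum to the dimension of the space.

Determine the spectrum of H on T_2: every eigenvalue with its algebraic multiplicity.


λ = 1 (multiplicity 2), λ = 3 (multiplicity 1), λ = 7 (multiplicity 2)

image of 1: 3
image of cos x: cos x
image of sin x: sin x
image of cos 2x: 7cos 2x
image of sin 2x: 7sin 2x
the matrix is diagonal; its diagonal is (3, 1, 1, 7, 7)
for a triangular matrix the eigenvalues are the diagonal entries, with algebraic multiplicity their repetition count


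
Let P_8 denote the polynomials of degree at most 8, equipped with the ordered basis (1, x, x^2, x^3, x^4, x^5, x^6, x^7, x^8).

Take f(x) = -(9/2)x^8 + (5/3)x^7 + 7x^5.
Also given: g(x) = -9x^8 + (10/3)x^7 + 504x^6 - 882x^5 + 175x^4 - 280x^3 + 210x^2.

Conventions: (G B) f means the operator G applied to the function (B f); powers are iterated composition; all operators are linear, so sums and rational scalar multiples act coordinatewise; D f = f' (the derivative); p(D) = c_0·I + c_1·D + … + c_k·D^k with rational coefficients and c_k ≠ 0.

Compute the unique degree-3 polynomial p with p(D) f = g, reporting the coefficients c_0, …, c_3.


p(D) = 2·I − 2·D^2 + (1/2)·D^3, i.e. c_0 = 2, c_1 = 0, c_2 = -2, c_3 = 1/2

D^0 f = -(9/2)x^8 + (5/3)x^7 + 7x^5
D^1 f = -36x^7 + (35/3)x^6 + 35x^4
D^2 f = -252x^6 + 70x^5 + 140x^3
D^3 f = -1512x^5 + 350x^4 + 420x^2
matching coefficients of g against c_0 f + c_1 Df + … from the top degree down determines the c_i
solution: c_0 = 2, c_1 = 0, c_2 = -2, c_3 = 1/2


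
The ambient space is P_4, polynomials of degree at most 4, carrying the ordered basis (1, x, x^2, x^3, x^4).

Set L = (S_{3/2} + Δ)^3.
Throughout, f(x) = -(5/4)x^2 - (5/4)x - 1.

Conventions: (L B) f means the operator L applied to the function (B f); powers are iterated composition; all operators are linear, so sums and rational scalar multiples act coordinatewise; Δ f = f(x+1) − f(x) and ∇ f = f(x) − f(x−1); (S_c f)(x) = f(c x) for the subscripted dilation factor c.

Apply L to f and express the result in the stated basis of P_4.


the image equals g(x) = -(3645/256)x^2 - (495/16)x - 1869/64

S_{3/2} f = -(45/16)x^2 - (15/8)x - 1
Δ f = -(5/2)x - 5/2
(S_{3/2} + Δ) f = -(45/16)x^2 - (35/8)x - 7/2
S_{3/2} (S_{3/2} + Δ) f = -(405/64)x^2 - (105/16)x - 7/2
Δ (S_{3/2} + Δ) f = -(45/8)x - 115/16
(S_{3/2} + Δ) (S_{3/2} + Δ) f = -(405/64)x^2 - (195/16)x - 171/16
S_{3/2} (S_{3/2} + Δ) (S_{3/2} + Δ) f = -(3645/256)x^2 - (585/32)x - 171/16
Δ (S_{3/2} + Δ) (S_{3/2} + Δ) f = -(405/32)x - 1185/64
(S_{3/2} + Δ) (S_{3/2} + Δ) (S_{3/2} + Δ) f = -(3645/256)x^2 - (495/16)x - 1869/64


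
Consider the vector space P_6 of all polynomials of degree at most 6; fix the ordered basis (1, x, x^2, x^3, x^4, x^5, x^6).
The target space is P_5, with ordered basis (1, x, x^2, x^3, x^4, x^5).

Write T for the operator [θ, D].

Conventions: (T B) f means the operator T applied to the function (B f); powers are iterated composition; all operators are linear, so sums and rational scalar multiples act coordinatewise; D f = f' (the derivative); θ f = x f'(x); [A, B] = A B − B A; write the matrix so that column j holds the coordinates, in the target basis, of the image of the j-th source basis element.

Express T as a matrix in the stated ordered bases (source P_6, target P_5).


image of 1: 0
image of x: -1
image of x^2: -2x
image of x^3: -3x^2
image of x^4: -4x^3
image of x^5: -5x^4
image of x^6: -6x^5
each image's coordinates form column j of the matrix

the matrix is [[0, -1, 0, 0, 0, 0, 0]; [0, 0, -2, 0, 0, 0, 0]; [0, 0, 0, -3, 0, 0, 0]; [0, 0, 0, 0, -4, 0, 0]; [0, 0, 0, 0, 0, -5, 0]; [0, 0, 0, 0, 0, 0, -6]] (rows listed top to bottom)


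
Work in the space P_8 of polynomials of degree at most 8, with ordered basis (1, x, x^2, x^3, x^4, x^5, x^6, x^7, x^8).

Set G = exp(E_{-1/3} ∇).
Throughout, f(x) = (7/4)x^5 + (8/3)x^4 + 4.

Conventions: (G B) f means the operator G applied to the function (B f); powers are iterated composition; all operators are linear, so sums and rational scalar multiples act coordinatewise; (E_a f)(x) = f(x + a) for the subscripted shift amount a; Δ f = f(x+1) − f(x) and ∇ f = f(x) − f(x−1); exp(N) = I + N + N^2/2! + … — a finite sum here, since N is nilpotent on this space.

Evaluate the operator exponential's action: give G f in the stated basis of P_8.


the image equals g(x) = (7/4)x^5 + (137/12)x^4 - x^3 - (239/6)x^2 + (3295/108)x + 454/27

order-1 term: (35/4)x^4 - (37/2)x^3 + (85/6)x^2 - (287/108)x - 37/36
order-2 term: (35/2)x^3 - (143/2)x^2 + (405/4)x - 5237/108
order-3 term: (35/2)x^2 - (461/6)x + 1045/12
order-4 term: (35/4)x - 53/2
order-5 term: 7/4
the series for exp(E_{-1/3} ∇) f terminates at order 5
exp(E_{-1/3} ∇) f = (7/4)x^5 + (137/12)x^4 - x^3 - (239/6)x^2 + (3295/108)x + 454/27


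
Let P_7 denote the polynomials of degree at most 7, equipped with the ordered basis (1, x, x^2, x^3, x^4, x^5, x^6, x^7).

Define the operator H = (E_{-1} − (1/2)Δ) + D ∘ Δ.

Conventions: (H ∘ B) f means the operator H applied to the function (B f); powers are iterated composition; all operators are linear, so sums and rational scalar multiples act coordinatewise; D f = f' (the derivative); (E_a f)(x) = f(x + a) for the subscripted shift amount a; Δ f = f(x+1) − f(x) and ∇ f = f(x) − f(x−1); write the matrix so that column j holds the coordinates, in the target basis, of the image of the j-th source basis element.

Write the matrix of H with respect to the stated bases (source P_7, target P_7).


the matrix is [[1, -3/2, 5/2, 3/2, 9/2, 7/2, 13/2, 11/2]; [0, 1, -3, 15/2, 6, 45/2, 21, 91/2]; [0, 0, 1, -9/2, 15, 15, 135/2, 147/2]; [0, 0, 0, 1, -6, 25, 30, 315/2]; [0, 0, 0, 0, 1, -15/2, 75/2, 105/2]; [0, 0, 0, 0, 0, 1, -9, 105/2]; [0, 0, 0, 0, 0, 0, 1, -21/2]; [0, 0, 0, 0, 0, 0, 0, 1]] (rows listed top to bottom)

image of 1: 1
image of x: x - 3/2
image of x^2: x^2 - 3x + 5/2
image of x^3: x^3 - (9/2)x^2 + (15/2)x + 3/2
image of x^4: x^4 - 6x^3 + 15x^2 + 6x + 9/2
image of x^5: x^5 - (15/2)x^4 + 25x^3 + 15x^2 + (45/2)x + 7/2
image of x^6: x^6 - 9x^5 + (75/2)x^4 + 30x^3 + (135/2)x^2 + 21x + 13/2
image of x^7: x^7 - (21/2)x^6 + (105/2)x^5 + (105/2)x^4 + (315/2)x^3 + (147/2)x^2 + (91/2)x + 11/2
each image's coordinates form column j of the matrix


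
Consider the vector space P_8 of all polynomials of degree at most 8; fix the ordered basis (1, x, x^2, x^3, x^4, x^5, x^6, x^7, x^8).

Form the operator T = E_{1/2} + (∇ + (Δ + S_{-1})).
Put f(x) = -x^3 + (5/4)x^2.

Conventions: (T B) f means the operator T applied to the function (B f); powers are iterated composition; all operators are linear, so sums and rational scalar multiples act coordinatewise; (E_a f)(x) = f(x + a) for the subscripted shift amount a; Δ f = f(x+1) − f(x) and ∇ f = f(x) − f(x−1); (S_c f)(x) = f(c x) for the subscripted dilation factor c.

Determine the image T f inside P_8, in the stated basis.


the image equals g(x) = -5x^2 + (11/2)x - 29/16

E_{1/2} f = -x^3 - (1/4)x^2 + (1/2)x + 3/16
∇ f = -3x^2 + (11/2)x - 9/4
Δ f = -3x^2 - (1/2)x + 1/4
S_{-1} f = x^3 + (5/4)x^2
(Δ + S_{-1}) f = x^3 - (7/4)x^2 - (1/2)x + 1/4
(∇ + (Δ + S_{-1})) f = x^3 - (19/4)x^2 + 5x - 2
(E_{1/2} + (∇ + (Δ + S_{-1}))) f = -5x^2 + (11/2)x - 29/16


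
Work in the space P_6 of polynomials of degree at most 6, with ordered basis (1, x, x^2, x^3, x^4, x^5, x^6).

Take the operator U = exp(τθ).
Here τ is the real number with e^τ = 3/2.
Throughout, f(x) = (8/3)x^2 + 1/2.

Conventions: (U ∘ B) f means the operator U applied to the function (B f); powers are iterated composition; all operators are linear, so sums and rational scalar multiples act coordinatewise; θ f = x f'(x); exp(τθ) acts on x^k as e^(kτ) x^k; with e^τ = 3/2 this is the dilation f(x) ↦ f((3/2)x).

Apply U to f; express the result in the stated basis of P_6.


exp(τθ) x^k = e^(kτ) x^k; with e^τ = 3/2 this sends x^k to (3/2)^k x^k
x^2 ↦ 9/4 x^2
applying this coordinatewise to f: exp(τθ) f = 6x^2 + 1/2

the result is g(x) = 6x^2 + 1/2


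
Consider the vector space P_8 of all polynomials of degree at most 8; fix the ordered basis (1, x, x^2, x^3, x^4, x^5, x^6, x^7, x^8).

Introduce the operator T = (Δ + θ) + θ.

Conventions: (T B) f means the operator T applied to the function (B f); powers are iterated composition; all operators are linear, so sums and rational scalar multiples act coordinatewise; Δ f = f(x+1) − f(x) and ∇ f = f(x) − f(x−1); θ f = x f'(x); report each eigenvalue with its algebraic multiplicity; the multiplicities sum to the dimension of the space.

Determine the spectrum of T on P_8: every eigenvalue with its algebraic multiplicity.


image of 1: 0
image of x: 2x + 1
image of x^2: 4x^2 + 2x + 1
image of x^3: 6x^3 + 3x^2 + 3x + 1
image of x^4: 8x^4 + 4x^3 + 6x^2 + 4x + 1
image of x^5: 10x^5 + 5x^4 + 10x^3 + 10x^2 + 5x + 1
image of x^6: 12x^6 + 6x^5 + 15x^4 + 20x^3 + 15x^2 + 6x + 1
image of x^7: 14x^7 + 7x^6 + 21x^5 + 35x^4 + 35x^3 + 21x^2 + 7x + 1
image of x^8: 16x^8 + 8x^7 + 28x^6 + 56x^5 + 70x^4 + 56x^3 + 28x^2 + 8x + 1
the matrix is upper triangular; its diagonal is (0, 2, 4, 6, 8, 10, 12, 14, 16)
for a triangular matrix the eigenvalues are the diagonal entries, with algebraic multiplicity their repetition count

λ = 0 (multiplicity 1), λ = 2 (multiplicity 1), λ = 4 (multiplicity 1), λ = 6 (multiplicity 1), λ = 8 (multiplicity 1), λ = 10 (multiplicity 1), λ = 12 (multiplicity 1), λ = 14 (multiplicity 1), λ = 16 (multiplicity 1)


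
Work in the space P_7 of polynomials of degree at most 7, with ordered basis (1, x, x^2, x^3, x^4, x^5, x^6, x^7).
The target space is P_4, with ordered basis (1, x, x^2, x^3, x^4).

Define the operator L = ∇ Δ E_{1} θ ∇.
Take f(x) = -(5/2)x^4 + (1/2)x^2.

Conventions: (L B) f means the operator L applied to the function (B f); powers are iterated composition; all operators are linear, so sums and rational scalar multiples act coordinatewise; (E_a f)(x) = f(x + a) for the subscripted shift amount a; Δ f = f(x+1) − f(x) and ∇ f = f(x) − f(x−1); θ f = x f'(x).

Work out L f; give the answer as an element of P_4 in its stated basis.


g(x) = -180x - 120

∇ f = -10x^3 + 15x^2 - 9x + 2
θ ∇ f = -30x^3 + 30x^2 - 9x
E_{1} θ ∇ f = -30x^3 - 60x^2 - 39x - 9
Δ E_{1} θ ∇ f = -90x^2 - 210x - 129
∇ Δ E_{1} θ ∇ f = -180x - 120


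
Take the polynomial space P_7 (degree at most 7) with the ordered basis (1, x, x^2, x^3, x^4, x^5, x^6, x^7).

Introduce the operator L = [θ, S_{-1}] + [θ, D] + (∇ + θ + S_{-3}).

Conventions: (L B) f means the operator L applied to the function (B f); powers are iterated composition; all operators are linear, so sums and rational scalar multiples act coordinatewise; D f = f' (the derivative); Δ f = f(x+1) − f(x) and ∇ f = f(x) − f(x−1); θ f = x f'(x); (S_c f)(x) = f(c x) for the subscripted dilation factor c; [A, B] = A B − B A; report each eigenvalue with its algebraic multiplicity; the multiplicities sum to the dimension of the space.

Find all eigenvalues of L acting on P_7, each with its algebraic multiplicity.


image of 1: 1
image of x: -2x
image of x^2: 11x^2 - 1
image of x^3: -24x^3 - 3x + 1
image of x^4: 85x^4 - 6x^2 + 4x - 1
image of x^5: -238x^5 - 10x^3 + 10x^2 - 5x + 1
image of x^6: 735x^6 - 15x^4 + 20x^3 - 15x^2 + 6x - 1
image of x^7: -2180x^7 - 21x^5 + 35x^4 - 35x^3 + 21x^2 - 7x + 1
the matrix is upper triangular; its diagonal is (1, -2, 11, -24, 85, -238, 735, -2180)
for a triangular matrix the eigenvalues are the diagonal entries, with algebraic multiplicity their repetition count

λ = -2180 (multiplicity 1), λ = -238 (multiplicity 1), λ = -24 (multiplicity 1), λ = -2 (multiplicity 1), λ = 1 (multiplicity 1), λ = 11 (multiplicity 1), λ = 85 (multiplicity 1), λ = 735 (multiplicity 1)


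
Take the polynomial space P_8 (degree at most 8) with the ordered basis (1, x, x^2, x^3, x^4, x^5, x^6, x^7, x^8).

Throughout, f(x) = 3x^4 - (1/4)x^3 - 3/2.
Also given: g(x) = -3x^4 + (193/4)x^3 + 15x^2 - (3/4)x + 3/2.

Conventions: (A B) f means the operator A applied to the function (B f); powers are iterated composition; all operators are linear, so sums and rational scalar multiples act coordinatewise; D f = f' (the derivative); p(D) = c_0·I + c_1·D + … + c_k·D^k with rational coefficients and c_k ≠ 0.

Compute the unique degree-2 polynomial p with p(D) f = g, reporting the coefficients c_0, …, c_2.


c_0 = -1, c_1 = 4, c_2 = 1/2

D^0 f = 3x^4 - (1/4)x^3 - 3/2
D^1 f = 12x^3 - (3/4)x^2
D^2 f = 36x^2 - (3/2)x
matching coefficients of g against c_0 f + c_1 Df + … from the top degree down determines the c_i
solution: c_0 = -1, c_1 = 4, c_2 = 1/2


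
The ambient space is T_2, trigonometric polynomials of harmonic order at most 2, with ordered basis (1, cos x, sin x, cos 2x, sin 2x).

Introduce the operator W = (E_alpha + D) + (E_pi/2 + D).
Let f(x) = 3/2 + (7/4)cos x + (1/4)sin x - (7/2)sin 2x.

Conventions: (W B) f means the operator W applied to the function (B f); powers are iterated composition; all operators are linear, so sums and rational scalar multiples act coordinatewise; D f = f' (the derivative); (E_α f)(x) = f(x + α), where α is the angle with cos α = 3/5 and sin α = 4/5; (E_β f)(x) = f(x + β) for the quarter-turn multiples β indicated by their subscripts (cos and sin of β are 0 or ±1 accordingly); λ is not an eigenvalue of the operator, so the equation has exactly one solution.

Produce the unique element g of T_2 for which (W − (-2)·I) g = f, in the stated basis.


write g with unknown coordinates in the stated basis and equate coefficients in (W − (-2)·I) g = f
solving from the highest basis element down gives g = 3/8 + (9/53)cos x + (73/212)sin x + (217/314)cos 2x - (63/628)sin 2x
check: W g = 3/4 + (299/212)cos x - (93/212)sin x - (217/157)cos 2x - (518/157)sin 2x
so W g − (-2)·g = 3/2 + (7/4)cos x + (1/4)sin x - (7/2)sin 2x = f ✓

g(x) = 3/8 + (9/53)cos x + (73/212)sin x + (217/314)cos 2x - (63/628)sin 2x
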